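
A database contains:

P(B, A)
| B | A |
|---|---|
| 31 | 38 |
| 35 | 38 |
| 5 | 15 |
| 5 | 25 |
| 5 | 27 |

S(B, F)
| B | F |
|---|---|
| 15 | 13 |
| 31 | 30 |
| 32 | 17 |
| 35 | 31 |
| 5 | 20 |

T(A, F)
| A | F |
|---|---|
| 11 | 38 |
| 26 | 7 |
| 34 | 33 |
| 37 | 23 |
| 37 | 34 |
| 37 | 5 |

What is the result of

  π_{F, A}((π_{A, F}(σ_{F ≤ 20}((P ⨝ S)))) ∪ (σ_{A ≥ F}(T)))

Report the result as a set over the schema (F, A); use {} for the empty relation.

Natural join on B: {(31, 38, 30), (35, 38, 31), (5, 15, 20), (5, 25, 20), (5, 27, 20)}
Apply σ_{F ≤ 20}; surviving tuples: {(5, 15, 20), (5, 25, 20), (5, 27, 20)}
Projecting to A, F: {(15, 20), (25, 20), (27, 20)}
Apply σ_{A ≥ F}; surviving tuples: {(26, 7), (34, 33), (37, 23), (37, 34), (37, 5)}
Taking the union: {(15, 20), (25, 20), (26, 7), (27, 20), (34, 33), (37, 23), (37, 34), (37, 5)}
Projecting to F, A: {(20, 15), (20, 25), (20, 27), (23, 37), (33, 34), (34, 37), (5, 37), (7, 26)}

{(20, 15), (20, 25), (20, 27), (23, 37), (33, 34), (34, 37), (5, 37), (7, 26)}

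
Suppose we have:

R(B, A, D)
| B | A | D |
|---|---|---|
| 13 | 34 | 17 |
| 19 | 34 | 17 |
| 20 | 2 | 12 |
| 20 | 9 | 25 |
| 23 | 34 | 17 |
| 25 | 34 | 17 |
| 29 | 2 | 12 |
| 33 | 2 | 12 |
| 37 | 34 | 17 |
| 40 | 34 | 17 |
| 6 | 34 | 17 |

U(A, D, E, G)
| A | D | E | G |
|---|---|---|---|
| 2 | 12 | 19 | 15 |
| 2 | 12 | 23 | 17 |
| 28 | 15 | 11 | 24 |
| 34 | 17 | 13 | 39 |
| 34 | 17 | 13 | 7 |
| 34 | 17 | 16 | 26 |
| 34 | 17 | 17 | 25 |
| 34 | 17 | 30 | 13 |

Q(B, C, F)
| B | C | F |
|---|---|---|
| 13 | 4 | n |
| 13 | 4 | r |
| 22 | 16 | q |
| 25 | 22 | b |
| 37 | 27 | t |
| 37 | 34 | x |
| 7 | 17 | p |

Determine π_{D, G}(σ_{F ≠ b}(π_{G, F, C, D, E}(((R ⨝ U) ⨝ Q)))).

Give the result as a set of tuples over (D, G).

Joining R and U on A, D yields {(13, 34, 17, 13, 39), (13, 34, 17, 13, 7), (13, 34, 17, 16, 26), (13, 34, 17, 17, 25), (13, 34, 17, 30, 13), (19, 34, 17, 13, 39), (19, 34, 17, 13, 7), (19, 34, 17, 16, 26), (19, 34, 17, 17, 25), (19, 34, 17, 30, 13), (20, 2, 12, 19, 15), (20, 2, 12, 23, 17), (23, 34, 17, 13, 39), (23, 34, 17, 13, 7), (23, 34, 17, 16, 26), (23, 34, 17, 17, 25), (23, 34, 17, 30, 13), (25, 34, 17, 13, 39), (25, 34, 17, 13, 7), (25, 34, 17, 16, 26), (25, 34, 17, 17, 25), (25, 34, 17, 30, 13), (29, 2, 12, 19, 15), (29, 2, 12, 23, 17), (33, 2, 12, 19, 15), (33, 2, 12, 23, 17), (37, 34, 17, 13, 39), (37, 34, 17, 13, 7), (37, 34, 17, 16, 26), (37, 34, 17, 17, 25), (37, 34, 17, 30, 13), (40, 34, 17, 13, 39), (40, 34, 17, 13, 7), (40, 34, 17, 16, 26), (40, 34, 17, 17, 25), (40, 34, 17, 30, 13), (6, 34, 17, 13, 39), (6, 34, 17, 13, 7), (6, 34, 17, 16, 26), (6, 34, 17, 17, 25), (6, 34, 17, 30, 13)}.
Joining (R ⨝ U) and Q on B yields {(13, 34, 17, 13, 39, 4, n), (13, 34, 17, 13, 39, 4, r), (13, 34, 17, 13, 7, 4, n), (13, 34, 17, 13, 7, 4, r), (13, 34, 17, 16, 26, 4, n), (13, 34, 17, 16, 26, 4, r), (13, 34, 17, 17, 25, 4, n), (13, 34, 17, 17, 25, 4, r), (13, 34, 17, 30, 13, 4, n), (13, 34, 17, 30, 13, 4, r), (25, 34, 17, 13, 39, 22, b), (25, 34, 17, 13, 7, 22, b), (25, 34, 17, 16, 26, 22, b), (25, 34, 17, 17, 25, 22, b), (25, 34, 17, 30, 13, 22, b), (37, 34, 17, 13, 39, 27, t), (37, 34, 17, 13, 39, 34, x), (37, 34, 17, 13, 7, 27, t), (37, 34, 17, 13, 7, 34, x), (37, 34, 17, 16, 26, 27, t), (37, 34, 17, 16, 26, 34, x), (37, 34, 17, 17, 25, 27, t), (37, 34, 17, 17, 25, 34, x), (37, 34, 17, 30, 13, 27, t), (37, 34, 17, 30, 13, 34, x)}.
Keep only column(s) G, F, C, D, E: {(13, b, 22, 17, 30), (13, n, 4, 17, 30), (13, r, 4, 17, 30), (13, t, 27, 17, 30), (13, x, 34, 17, 30), (25, b, 22, 17, 17), (25, n, 4, 17, 17), (25, r, 4, 17, 17), (25, t, 27, 17, 17), (25, x, 34, 17, 17), (26, b, 22, 17, 16), (26, n, 4, 17, 16), (26, r, 4, 17, 16), (26, t, 27, 17, 16), (26, x, 34, 17, 16), (39, b, 22, 17, 13), (39, n, 4, 17, 13), (39, r, 4, 17, 13), (39, t, 27, 17, 13), (39, x, 34, 17, 13), (7, b, 22, 17, 13), (7, n, 4, 17, 13), (7, r, 4, 17, 13), (7, t, 27, 17, 13), (7, x, 34, 17, 13)}
Filtering on F ≠ b leaves {(13, n, 4, 17, 30), (13, r, 4, 17, 30), (13, t, 27, 17, 30), (13, x, 34, 17, 30), (25, n, 4, 17, 17), (25, r, 4, 17, 17), (25, t, 27, 17, 17), (25, x, 34, 17, 17), (26, n, 4, 17, 16), (26, r, 4, 17, 16), (26, t, 27, 17, 16), (26, x, 34, 17, 16), (39, n, 4, 17, 13), (39, r, 4, 17, 13), (39, t, 27, 17, 13), (39, x, 34, 17, 13), (7, n, 4, 17, 13), (7, r, 4, 17, 13), (7, t, 27, 17, 13), (7, x, 34, 17, 13)}.
Keep only column(s) D, G (15 duplicate(s) eliminated): {(17, 13), (17, 25), (17, 26), (17, 39), (17, 7)}

{(17, 13), (17, 25), (17, 26), (17, 39), (17, 7)}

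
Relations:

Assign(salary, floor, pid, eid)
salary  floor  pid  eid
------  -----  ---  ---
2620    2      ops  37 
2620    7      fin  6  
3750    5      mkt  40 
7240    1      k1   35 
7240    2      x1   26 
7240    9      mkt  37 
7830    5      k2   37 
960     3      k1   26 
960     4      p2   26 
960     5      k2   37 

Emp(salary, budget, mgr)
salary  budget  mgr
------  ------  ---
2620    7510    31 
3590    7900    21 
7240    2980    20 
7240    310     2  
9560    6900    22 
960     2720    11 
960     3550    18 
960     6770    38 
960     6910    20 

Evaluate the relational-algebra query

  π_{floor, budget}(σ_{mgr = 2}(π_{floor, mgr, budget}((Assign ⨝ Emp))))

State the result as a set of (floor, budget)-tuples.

{(1, 310), (2, 310), (9, 310)}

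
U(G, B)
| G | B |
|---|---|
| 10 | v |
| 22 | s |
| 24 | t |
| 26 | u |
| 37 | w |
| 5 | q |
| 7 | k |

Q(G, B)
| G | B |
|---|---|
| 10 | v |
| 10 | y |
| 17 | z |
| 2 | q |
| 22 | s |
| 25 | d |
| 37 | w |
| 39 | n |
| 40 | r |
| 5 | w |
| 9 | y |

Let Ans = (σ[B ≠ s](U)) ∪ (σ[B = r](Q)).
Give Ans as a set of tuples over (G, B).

σ[B ≠ s]: keep tuples satisfying B ≠ s → {(10, v), (24, t), (26, u), (37, w), (5, q), (7, k)}
σ[B = r]: keep tuples satisfying B = r → {(40, r)}
Union: {(10, v), (24, t), (26, u), (37, w), (5, q), (7, k)} with {(40, r)} → {(10, v), (24, t), (26, u), (37, w), (40, r), (5, q), (7, k)}

{(10, v), (24, t), (26, u), (37, w), (40, r), (5, q), (7, k)}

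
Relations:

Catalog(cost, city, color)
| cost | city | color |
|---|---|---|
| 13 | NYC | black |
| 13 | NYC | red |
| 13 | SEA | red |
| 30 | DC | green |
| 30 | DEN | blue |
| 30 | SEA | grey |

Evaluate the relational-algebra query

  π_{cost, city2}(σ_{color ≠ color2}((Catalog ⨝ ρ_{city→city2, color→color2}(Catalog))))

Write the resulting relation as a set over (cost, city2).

{(13, NYC), (13, SEA), (30, DC), (30, DEN), (30, SEA)}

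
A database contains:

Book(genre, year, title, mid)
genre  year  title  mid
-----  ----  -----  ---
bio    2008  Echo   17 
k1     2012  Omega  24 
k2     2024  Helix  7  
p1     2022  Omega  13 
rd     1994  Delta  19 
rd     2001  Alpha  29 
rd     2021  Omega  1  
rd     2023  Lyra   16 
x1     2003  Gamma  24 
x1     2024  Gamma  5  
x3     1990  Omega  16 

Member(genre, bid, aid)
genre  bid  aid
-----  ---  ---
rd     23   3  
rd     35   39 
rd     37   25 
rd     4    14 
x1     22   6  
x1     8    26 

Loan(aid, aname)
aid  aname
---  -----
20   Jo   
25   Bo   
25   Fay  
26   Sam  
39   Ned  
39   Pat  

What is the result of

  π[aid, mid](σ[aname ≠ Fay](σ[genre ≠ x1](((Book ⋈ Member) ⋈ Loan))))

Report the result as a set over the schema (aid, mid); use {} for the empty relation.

Book ⋈ Member (natural join on genre): {(rd, 1994, Delta, 19, 23, 3), (rd, 1994, Delta, 19, 35, 39), (rd, 1994, Delta, 19, 37, 25), (rd, 1994, Delta, 19, 4, 14), (rd, 2001, Alpha, 29, 23, 3), (rd, 2001, Alpha, 29, 35, 39), (rd, 2001, Alpha, 29, 37, 25), (rd, 2001, Alpha, 29, 4, 14), (rd, 2021, Omega, 1, 23, 3), (rd, 2021, Omega, 1, 35, 39), (rd, 2021, Omega, 1, 37, 25), (rd, 2021, Omega, 1, 4, 14), (rd, 2023, Lyra, 16, 23, 3), (rd, 2023, Lyra, 16, 35, 39), (rd, 2023, Lyra, 16, 37, 25), (rd, 2023, Lyra, 16, 4, 14), (x1, 2003, Gamma, 24, 22, 6), (x1, 2003, Gamma, 24, 8, 26), (x1, 2024, Gamma, 5, 22, 6), (x1, 2024, Gamma, 5, 8, 26)}
(Book ⋈ Member) ⋈ Loan (natural join on aid): {(rd, 1994, Delta, 19, 35, 39, Ned), (rd, 1994, Delta, 19, 35, 39, Pat), (rd, 1994, Delta, 19, 37, 25, Bo), (rd, 1994, Delta, 19, 37, 25, Fay), (rd, 2001, Alpha, 29, 35, 39, Ned), (rd, 2001, Alpha, 29, 35, 39, Pat), (rd, 2001, Alpha, 29, 37, 25, Bo), (rd, 2001, Alpha, 29, 37, 25, Fay), (rd, 2021, Omega, 1, 35, 39, Ned), (rd, 2021, Omega, 1, 35, 39, Pat), (rd, 2021, Omega, 1, 37, 25, Bo), (rd, 2021, Omega, 1, 37, 25, Fay), (rd, 2023, Lyra, 16, 35, 39, Ned), (rd, 2023, Lyra, 16, 35, 39, Pat), (rd, 2023, Lyra, 16, 37, 25, Bo), (rd, 2023, Lyra, 16, 37, 25, Fay), (x1, 2003, Gamma, 24, 8, 26, Sam), (x1, 2024, Gamma, 5, 8, 26, Sam)}
Selection genre ≠ x1: {(rd, 1994, Delta, 19, 35, 39, Ned), (rd, 1994, Delta, 19, 35, 39, Pat), (rd, 1994, Delta, 19, 37, 25, Bo), (rd, 1994, Delta, 19, 37, 25, Fay), (rd, 2001, Alpha, 29, 35, 39, Ned), (rd, 2001, Alpha, 29, 35, 39, Pat), (rd, 2001, Alpha, 29, 37, 25, Bo), (rd, 2001, Alpha, 29, 37, 25, Fay), (rd, 2021, Omega, 1, 35, 39, Ned), (rd, 2021, Omega, 1, 35, 39, Pat), (rd, 2021, Omega, 1, 37, 25, Bo), (rd, 2021, Omega, 1, 37, 25, Fay), (rd, 2023, Lyra, 16, 35, 39, Ned), (rd, 2023, Lyra, 16, 35, 39, Pat), (rd, 2023, Lyra, 16, 37, 25, Bo), (rd, 2023, Lyra, 16, 37, 25, Fay)}
Selection aname ≠ Fay: {(rd, 1994, Delta, 19, 35, 39, Ned), (rd, 1994, Delta, 19, 35, 39, Pat), (rd, 1994, Delta, 19, 37, 25, Bo), (rd, 2001, Alpha, 29, 35, 39, Ned), (rd, 2001, Alpha, 29, 35, 39, Pat), (rd, 2001, Alpha, 29, 37, 25, Bo), (rd, 2021, Omega, 1, 35, 39, Ned), (rd, 2021, Omega, 1, 35, 39, Pat), (rd, 2021, Omega, 1, 37, 25, Bo), (rd, 2023, Lyra, 16, 35, 39, Ned), (rd, 2023, Lyra, 16, 35, 39, Pat), (rd, 2023, Lyra, 16, 37, 25, Bo)}
π[aid, mid]: project onto (aid, mid) (4 duplicate(s) eliminated) → {(25, 1), (25, 16), (25, 19), (25, 29), (39, 1), (39, 16), (39, 19), (39, 29)}

{(25, 1), (25, 16), (25, 19), (25, 29), (39, 1), (39, 16), (39, 19), (39, 29)}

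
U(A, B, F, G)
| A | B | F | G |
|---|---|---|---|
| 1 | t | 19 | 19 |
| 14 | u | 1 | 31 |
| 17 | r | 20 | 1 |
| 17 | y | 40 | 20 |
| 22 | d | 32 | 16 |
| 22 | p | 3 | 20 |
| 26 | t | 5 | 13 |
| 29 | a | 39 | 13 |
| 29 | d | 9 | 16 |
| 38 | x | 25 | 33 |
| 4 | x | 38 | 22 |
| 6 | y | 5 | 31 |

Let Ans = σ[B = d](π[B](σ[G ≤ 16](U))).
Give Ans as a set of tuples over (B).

{d}

Apply σ_{G ≤ 16}; surviving tuples: {(17, r, 20, 1), (22, d, 32, 16), (26, t, 5, 13), (29, a, 39, 13), (29, d, 9, 16)}
π[B]: project onto (B) (1 duplicate(s) eliminated) → {a, d, r, t}
Apply σ_{B = d}; surviving tuples: {d}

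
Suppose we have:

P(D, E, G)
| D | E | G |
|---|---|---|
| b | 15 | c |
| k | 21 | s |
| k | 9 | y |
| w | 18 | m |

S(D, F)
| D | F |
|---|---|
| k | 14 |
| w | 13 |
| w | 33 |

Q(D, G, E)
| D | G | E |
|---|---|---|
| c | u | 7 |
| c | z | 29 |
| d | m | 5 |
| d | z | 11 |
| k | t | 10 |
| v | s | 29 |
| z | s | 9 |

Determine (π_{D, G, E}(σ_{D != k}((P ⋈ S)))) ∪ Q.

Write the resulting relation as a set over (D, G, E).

Joining P and S on D yields {(k, 21, s, 14), (k, 9, y, 14), (w, 18, m, 13), (w, 18, m, 33)}.
Selection D != k: {(w, 18, m, 13), (w, 18, m, 33)}
π_{D, G, E} gives {(w, m, 18)} (1 duplicate(s) eliminated).
Taking the union: {(c, u, 7), (c, z, 29), (d, m, 5), (d, z, 11), (k, t, 10), (v, s, 29), (w, m, 18), (z, s, 9)}

{(c, u, 7), (c, z, 29), (d, m, 5), (d, z, 11), (k, t, 10), (v, s, 29), (w, m, 18), (z, s, 9)}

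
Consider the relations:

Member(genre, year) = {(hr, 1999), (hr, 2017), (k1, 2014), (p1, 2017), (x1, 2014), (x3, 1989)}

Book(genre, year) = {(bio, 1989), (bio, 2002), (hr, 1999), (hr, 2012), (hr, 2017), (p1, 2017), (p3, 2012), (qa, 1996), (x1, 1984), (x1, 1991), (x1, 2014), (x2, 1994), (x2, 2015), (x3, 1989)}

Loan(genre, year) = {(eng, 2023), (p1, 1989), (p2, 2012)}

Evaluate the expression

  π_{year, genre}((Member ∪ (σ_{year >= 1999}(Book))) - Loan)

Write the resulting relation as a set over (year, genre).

{(1989, x3), (1999, hr), (2002, bio), (2012, hr), (2012, p3), (2014, k1), (2014, x1), (2015, x2), (2017, hr), (2017, p1)}

σ[year >= 1999]: keep tuples satisfying year >= 1999 → {(bio, 2002), (hr, 1999), (hr, 2012), (hr, 2017), (p1, 2017), (p3, 2012), (x1, 2014), (x2, 2015)}
Union: {(hr, 1999), (hr, 2017), (k1, 2014), (p1, 2017), (x1, 2014), (x3, 1989)} with {(bio, 2002), (hr, 1999), (hr, 2012), (hr, 2017), (p1, 2017), (p3, 2012), (x1, 2014), (x2, 2015)} → {(bio, 2002), (hr, 1999), (hr, 2012), (hr, 2017), (k1, 2014), (p1, 2017), (p3, 2012), (x1, 2014), (x2, 2015), (x3, 1989)}
Difference: {(bio, 2002), (hr, 1999), (hr, 2012), (hr, 2017), (k1, 2014), (p1, 2017), (p3, 2012), (x1, 2014), (x2, 2015), (x3, 1989)} with {(eng, 2023), (p1, 1989), (p2, 2012)} → {(bio, 2002), (hr, 1999), (hr, 2012), (hr, 2017), (k1, 2014), (p1, 2017), (p3, 2012), (x1, 2014), (x2, 2015), (x3, 1989)}
π[year, genre]: project onto (year, genre) → {(1989, x3), (1999, hr), (2002, bio), (2012, hr), (2012, p3), (2014, k1), (2014, x1), (2015, x2), (2017, hr), (2017, p1)}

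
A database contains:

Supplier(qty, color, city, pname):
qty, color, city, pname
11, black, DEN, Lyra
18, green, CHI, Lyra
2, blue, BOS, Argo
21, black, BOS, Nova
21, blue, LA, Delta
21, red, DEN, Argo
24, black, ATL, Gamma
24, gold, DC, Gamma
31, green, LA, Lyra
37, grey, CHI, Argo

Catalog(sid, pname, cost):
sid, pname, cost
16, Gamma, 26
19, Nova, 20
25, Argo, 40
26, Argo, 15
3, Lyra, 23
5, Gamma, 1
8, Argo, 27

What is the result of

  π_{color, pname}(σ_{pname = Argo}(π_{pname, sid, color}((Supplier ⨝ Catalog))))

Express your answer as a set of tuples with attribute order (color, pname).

{(blue, Argo), (grey, Argo), (red, Argo)}

Joining Supplier and Catalog on pname yields {(11, black, DEN, Lyra, 3, 23), (18, green, CHI, Lyra, 3, 23), (2, blue, BOS, Argo, 25, 40), (2, blue, BOS, Argo, 26, 15), (2, blue, BOS, Argo, 8, 27), (21, black, BOS, Nova, 19, 20), (21, red, DEN, Argo, 25, 40), (21, red, DEN, Argo, 26, 15), (21, red, DEN, Argo, 8, 27), (24, black, ATL, Gamma, 16, 26), (24, black, ATL, Gamma, 5, 1), (24, gold, DC, Gamma, 16, 26), (24, gold, DC, Gamma, 5, 1), (31, green, LA, Lyra, 3, 23), (37, grey, CHI, Argo, 25, 40), (37, grey, CHI, Argo, 26, 15), (37, grey, CHI, Argo, 8, 27)}.
Keep only column(s) pname, sid, color (1 duplicate(s) eliminated): {(Argo, 25, blue), (Argo, 25, grey), (Argo, 25, red), (Argo, 26, blue), (Argo, 26, grey), (Argo, 26, red), (Argo, 8, blue), (Argo, 8, grey), (Argo, 8, red), (Gamma, 16, black), (Gamma, 16, gold), (Gamma, 5, black), (Gamma, 5, gold), (Lyra, 3, black), (Lyra, 3, green), (Nova, 19, black)}
Selection pname = Argo: {(Argo, 25, blue), (Argo, 25, grey), (Argo, 25, red), (Argo, 26, blue), (Argo, 26, grey), (Argo, 26, red), (Argo, 8, blue), (Argo, 8, grey), (Argo, 8, red)}
Keep only column(s) color, pname (6 duplicate(s) eliminated): {(blue, Argo), (grey, Argo), (red, Argo)}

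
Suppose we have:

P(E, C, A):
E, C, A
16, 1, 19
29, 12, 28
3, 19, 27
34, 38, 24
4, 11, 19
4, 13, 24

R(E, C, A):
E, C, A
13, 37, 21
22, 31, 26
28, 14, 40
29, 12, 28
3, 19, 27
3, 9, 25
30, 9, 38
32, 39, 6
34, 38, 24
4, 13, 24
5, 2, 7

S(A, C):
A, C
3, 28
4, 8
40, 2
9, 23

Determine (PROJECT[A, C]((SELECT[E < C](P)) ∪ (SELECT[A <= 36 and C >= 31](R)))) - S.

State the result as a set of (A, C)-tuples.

{(19, 11), (21, 37), (24, 13), (24, 38), (26, 31), (27, 19), (6, 39)}

Filtering on E < C leaves {(3, 19, 27), (34, 38, 24), (4, 11, 19), (4, 13, 24)}.
Filtering on A <= 36 and C >= 31 leaves {(13, 37, 21), (22, 31, 26), (32, 39, 6), (34, 38, 24)}.
Set union of the two operands is {(13, 37, 21), (22, 31, 26), (3, 19, 27), (32, 39, 6), (34, 38, 24), (4, 11, 19), (4, 13, 24)}.
Keep only column(s) A, C: {(19, 11), (21, 37), (24, 13), (24, 38), (26, 31), (27, 19), (6, 39)}
Set difference of the two operands is {(19, 11), (21, 37), (24, 13), (24, 38), (26, 31), (27, 19), (6, 39)}.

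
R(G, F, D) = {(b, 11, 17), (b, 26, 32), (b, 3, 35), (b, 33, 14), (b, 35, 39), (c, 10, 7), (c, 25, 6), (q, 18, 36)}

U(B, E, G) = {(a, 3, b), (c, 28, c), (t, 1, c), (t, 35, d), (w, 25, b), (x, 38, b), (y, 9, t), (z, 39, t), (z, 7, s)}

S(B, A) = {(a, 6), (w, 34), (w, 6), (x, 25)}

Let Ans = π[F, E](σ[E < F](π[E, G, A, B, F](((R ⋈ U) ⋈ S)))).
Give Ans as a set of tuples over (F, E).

{(11, 3), (26, 25), (26, 3), (33, 25), (33, 3), (35, 25), (35, 3)}

R ⋈ U (natural join on G): {(b, 11, 17, a, 3), (b, 11, 17, w, 25), (b, 11, 17, x, 38), (b, 26, 32, a, 3), (b, 26, 32, w, 25), (b, 26, 32, x, 38), (b, 3, 35, a, 3), (b, 3, 35, w, 25), (b, 3, 35, x, 38), (b, 33, 14, a, 3), (b, 33, 14, w, 25), (b, 33, 14, x, 38), (b, 35, 39, a, 3), (b, 35, 39, w, 25), (b, 35, 39, x, 38), (c, 10, 7, c, 28), (c, 10, 7, t, 1), (c, 25, 6, c, 28), (c, 25, 6, t, 1)}
(R ⋈ U) ⋈ S (natural join on B): {(b, 11, 17, a, 3, 6), (b, 11, 17, w, 25, 34), (b, 11, 17, w, 25, 6), (b, 11, 17, x, 38, 25), (b, 26, 32, a, 3, 6), (b, 26, 32, w, 25, 34), (b, 26, 32, w, 25, 6), (b, 26, 32, x, 38, 25), (b, 3, 35, a, 3, 6), (b, 3, 35, w, 25, 34), (b, 3, 35, w, 25, 6), (b, 3, 35, x, 38, 25), (b, 33, 14, a, 3, 6), (b, 33, 14, w, 25, 34), (b, 33, 14, w, 25, 6), (b, 33, 14, x, 38, 25), (b, 35, 39, a, 3, 6), (b, 35, 39, w, 25, 34), (b, 35, 39, w, 25, 6), (b, 35, 39, x, 38, 25)}
π[E, G, A, B, F]: project onto (E, G, A, B, F) → {(25, b, 34, w, 11), (25, b, 34, w, 26), (25, b, 34, w, 3), (25, b, 34, w, 33), (25, b, 34, w, 35), (25, b, 6, w, 11), (25, b, 6, w, 26), (25, b, 6, w, 3), (25, b, 6, w, 33), (25, b, 6, w, 35), (3, b, 6, a, 11), (3, b, 6, a, 26), (3, b, 6, a, 3), (3, b, 6, a, 33), (3, b, 6, a, 35), (38, b, 25, x, 11), (38, b, 25, x, 26), (38, b, 25, x, 3), (38, b, 25, x, 33), (38, b, 25, x, 35)}
σ[E < F]: keep tuples satisfying E < F → {(25, b, 34, w, 26), (25, b, 34, w, 33), (25, b, 34, w, 35), (25, b, 6, w, 26), (25, b, 6, w, 33), (25, b, 6, w, 35), (3, b, 6, a, 11), (3, b, 6, a, 26), (3, b, 6, a, 33), (3, b, 6, a, 35)}
π[F, E]: project onto (F, E) (3 duplicate(s) eliminated) → {(11, 3), (26, 25), (26, 3), (33, 25), (33, 3), (35, 25), (35, 3)}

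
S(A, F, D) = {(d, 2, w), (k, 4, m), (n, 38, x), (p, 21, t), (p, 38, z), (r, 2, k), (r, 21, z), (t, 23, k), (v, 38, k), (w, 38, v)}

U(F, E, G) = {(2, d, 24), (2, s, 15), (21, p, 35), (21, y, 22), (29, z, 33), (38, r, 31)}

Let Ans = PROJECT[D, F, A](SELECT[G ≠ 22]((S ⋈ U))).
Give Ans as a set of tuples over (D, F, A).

{(k, 2, r), (k, 38, v), (t, 21, p), (v, 38, w), (w, 2, d), (x, 38, n), (z, 21, r), (z, 38, p)}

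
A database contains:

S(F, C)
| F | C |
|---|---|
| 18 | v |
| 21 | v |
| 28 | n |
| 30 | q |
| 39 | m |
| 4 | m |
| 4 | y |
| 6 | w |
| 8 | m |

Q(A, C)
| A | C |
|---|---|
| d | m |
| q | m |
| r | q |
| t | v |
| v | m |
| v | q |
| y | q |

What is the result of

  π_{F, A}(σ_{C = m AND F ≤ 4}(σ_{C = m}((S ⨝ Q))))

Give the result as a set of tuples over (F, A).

{(4, d), (4, q), (4, v)}

Natural join on C: {(18, v, t), (21, v, t), (30, q, r), (30, q, v), (30, q, y), (39, m, d), (39, m, q), (39, m, v), (4, m, d), (4, m, q), (4, m, v), (8, m, d), (8, m, q), (8, m, v)}
Selection C = m: {(39, m, d), (39, m, q), (39, m, v), (4, m, d), (4, m, q), (4, m, v), (8, m, d), (8, m, q), (8, m, v)}
Selection C = m AND F ≤ 4: {(4, m, d), (4, m, q), (4, m, v)}
Keep only column(s) F, A: {(4, d), (4, q), (4, v)}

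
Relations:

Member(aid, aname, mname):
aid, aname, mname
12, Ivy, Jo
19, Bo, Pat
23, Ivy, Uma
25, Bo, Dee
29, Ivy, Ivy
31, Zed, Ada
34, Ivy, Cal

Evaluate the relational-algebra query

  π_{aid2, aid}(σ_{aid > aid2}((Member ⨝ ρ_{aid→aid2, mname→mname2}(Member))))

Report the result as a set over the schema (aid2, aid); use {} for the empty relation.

ρ[aid→aid2, mname→mname2]: schema becomes (aid2, aname, mname2); tuples unchanged.
Member ⋈ ρ_{aid→aid2, mname→mname2}(Member) (natural join on aname): {(12, Ivy, Jo, 12, Jo), (12, Ivy, Jo, 23, Uma), (12, Ivy, Jo, 29, Ivy), (12, Ivy, Jo, 34, Cal), (19, Bo, Pat, 19, Pat), (19, Bo, Pat, 25, Dee), (23, Ivy, Uma, 12, Jo), (23, Ivy, Uma, 23, Uma), (23, Ivy, Uma, 29, Ivy), (23, Ivy, Uma, 34, Cal), (25, Bo, Dee, 19, Pat), (25, Bo, Dee, 25, Dee), (29, Ivy, Ivy, 12, Jo), (29, Ivy, Ivy, 23, Uma), (29, Ivy, Ivy, 29, Ivy), (29, Ivy, Ivy, 34, Cal), (31, Zed, Ada, 31, Ada), (34, Ivy, Cal, 12, Jo), (34, Ivy, Cal, 23, Uma), (34, Ivy, Cal, 29, Ivy), (34, Ivy, Cal, 34, Cal)}
Selection aid > aid2: {(23, Ivy, Uma, 12, Jo), (25, Bo, Dee, 19, Pat), (29, Ivy, Ivy, 12, Jo), (29, Ivy, Ivy, 23, Uma), (34, Ivy, Cal, 12, Jo), (34, Ivy, Cal, 23, Uma), (34, Ivy, Cal, 29, Ivy)}
π_{aid2, aid} gives {(12, 23), (12, 29), (12, 34), (19, 25), (23, 29), (23, 34), (29, 34)}.

{(12, 23), (12, 29), (12, 34), (19, 25), (23, 29), (23, 34), (29, 34)}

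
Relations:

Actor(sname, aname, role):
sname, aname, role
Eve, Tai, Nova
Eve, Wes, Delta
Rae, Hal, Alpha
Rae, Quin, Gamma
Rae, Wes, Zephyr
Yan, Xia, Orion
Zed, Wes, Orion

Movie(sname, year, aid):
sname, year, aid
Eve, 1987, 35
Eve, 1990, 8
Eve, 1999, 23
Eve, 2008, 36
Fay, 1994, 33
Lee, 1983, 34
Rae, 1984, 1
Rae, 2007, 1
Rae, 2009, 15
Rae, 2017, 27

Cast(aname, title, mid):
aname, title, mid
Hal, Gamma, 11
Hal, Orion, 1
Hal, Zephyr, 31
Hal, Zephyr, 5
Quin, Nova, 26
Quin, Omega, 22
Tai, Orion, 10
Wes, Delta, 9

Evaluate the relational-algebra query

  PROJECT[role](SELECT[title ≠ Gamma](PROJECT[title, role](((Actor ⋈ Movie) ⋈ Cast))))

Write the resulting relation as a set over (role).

Actor ⋈ Movie (natural join on sname): {(Eve, Tai, Nova, 1987, 35), (Eve, Tai, Nova, 1990, 8), (Eve, Tai, Nova, 1999, 23), (Eve, Tai, Nova, 2008, 36), (Eve, Wes, Delta, 1987, 35), (Eve, Wes, Delta, 1990, 8), (Eve, Wes, Delta, 1999, 23), (Eve, Wes, Delta, 2008, 36), (Rae, Hal, Alpha, 1984, 1), (Rae, Hal, Alpha, 2007, 1), (Rae, Hal, Alpha, 2009, 15), (Rae, Hal, Alpha, 2017, 27), (Rae, Quin, Gamma, 1984, 1), (Rae, Quin, Gamma, 2007, 1), (Rae, Quin, Gamma, 2009, 15), (Rae, Quin, Gamma, 2017, 27), (Rae, Wes, Zephyr, 1984, 1), (Rae, Wes, Zephyr, 2007, 1), (Rae, Wes, Zephyr, 2009, 15), (Rae, Wes, Zephyr, 2017, 27)}
(Actor ⋈ Movie) ⋈ Cast (natural join on aname): {(Eve, Tai, Nova, 1987, 35, Orion, 10), (Eve, Tai, Nova, 1990, 8, Orion, 10), (Eve, Tai, Nova, 1999, 23, Orion, 10), (Eve, Tai, Nova, 2008, 36, Orion, 10), (Eve, Wes, Delta, 1987, 35, Delta, 9), (Eve, Wes, Delta, 1990, 8, Delta, 9), (Eve, Wes, Delta, 1999, 23, Delta, 9), (Eve, Wes, Delta, 2008, 36, Delta, 9), (Rae, Hal, Alpha, 1984, 1, Gamma, 11), (Rae, Hal, Alpha, 1984, 1, Orion, 1), (Rae, Hal, Alpha, 1984, 1, Zephyr, 31), (Rae, Hal, Alpha, 1984, 1, Zephyr, 5), (Rae, Hal, Alpha, 2007, 1, Gamma, 11), (Rae, Hal, Alpha, 2007, 1, Orion, 1), (Rae, Hal, Alpha, 2007, 1, Zephyr, 31), (Rae, Hal, Alpha, 2007, 1, Zephyr, 5), (Rae, Hal, Alpha, 2009, 15, Gamma, 11), (Rae, Hal, Alpha, 2009, 15, Orion, 1), (Rae, Hal, Alpha, 2009, 15, Zephyr, 31), (Rae, Hal, Alpha, 2009, 15, Zephyr, 5), (Rae, Hal, Alpha, 2017, 27, Gamma, 11), (Rae, Hal, Alpha, 2017, 27, Orion, 1), (Rae, Hal, Alpha, 2017, 27, Zephyr, 31), (Rae, Hal, Alpha, 2017, 27, Zephyr, 5), (Rae, Quin, Gamma, 1984, 1, Nova, 26), (Rae, Quin, Gamma, 1984, 1, Omega, 22), (Rae, Quin, Gamma, 2007, 1, Nova, 26), (Rae, Quin, Gamma, 2007, 1, Omega, 22), (Rae, Quin, Gamma, 2009, 15, Nova, 26), (Rae, Quin, Gamma, 2009, 15, Omega, 22), (Rae, Quin, Gamma, 2017, 27, Nova, 26), (Rae, Quin, Gamma, 2017, 27, Omega, 22), (Rae, Wes, Zephyr, 1984, 1, Delta, 9), (Rae, Wes, Zephyr, 2007, 1, Delta, 9), (Rae, Wes, Zephyr, 2009, 15, Delta, 9), (Rae, Wes, Zephyr, 2017, 27, Delta, 9)}
Keep only column(s) title, role (28 duplicate(s) eliminated): {(Delta, Delta), (Delta, Zephyr), (Gamma, Alpha), (Nova, Gamma), (Omega, Gamma), (Orion, Alpha), (Orion, Nova), (Zephyr, Alpha)}
Filtering on title ≠ Gamma leaves {(Delta, Delta), (Delta, Zephyr), (Nova, Gamma), (Omega, Gamma), (Orion, Alpha), (Orion, Nova), (Zephyr, Alpha)}.
Keep only column(s) role (2 duplicate(s) eliminated): {Alpha, Delta, Gamma, Nova, Zephyr}

{Alpha, Delta, Gamma, Nova, Zephyr}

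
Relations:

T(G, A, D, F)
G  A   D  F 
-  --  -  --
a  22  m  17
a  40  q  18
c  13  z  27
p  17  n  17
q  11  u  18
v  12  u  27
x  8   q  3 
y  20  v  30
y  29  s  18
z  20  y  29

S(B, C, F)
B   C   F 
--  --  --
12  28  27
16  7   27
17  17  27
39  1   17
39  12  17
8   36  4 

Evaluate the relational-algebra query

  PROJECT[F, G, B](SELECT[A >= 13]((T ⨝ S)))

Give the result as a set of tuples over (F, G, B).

{(17, a, 39), (17, p, 39), (27, c, 12), (27, c, 16), (27, c, 17)}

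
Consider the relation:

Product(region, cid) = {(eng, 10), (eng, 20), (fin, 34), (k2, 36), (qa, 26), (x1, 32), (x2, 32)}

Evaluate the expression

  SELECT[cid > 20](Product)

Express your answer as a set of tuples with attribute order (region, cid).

{(fin, 34), (k2, 36), (qa, 26), (x1, 32), (x2, 32)}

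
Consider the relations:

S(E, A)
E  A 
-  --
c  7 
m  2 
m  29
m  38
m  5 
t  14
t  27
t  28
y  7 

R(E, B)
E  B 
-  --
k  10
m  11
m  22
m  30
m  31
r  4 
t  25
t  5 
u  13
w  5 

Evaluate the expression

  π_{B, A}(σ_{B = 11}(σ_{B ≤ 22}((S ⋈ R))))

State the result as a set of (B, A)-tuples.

{(11, 2), (11, 29), (11, 38), (11, 5)}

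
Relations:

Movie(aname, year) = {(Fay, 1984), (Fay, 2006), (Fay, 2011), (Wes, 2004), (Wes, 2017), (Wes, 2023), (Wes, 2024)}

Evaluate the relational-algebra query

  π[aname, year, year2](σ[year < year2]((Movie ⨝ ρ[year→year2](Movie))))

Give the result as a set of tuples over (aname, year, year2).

ρ[year→year2]: schema becomes (aname, year2); tuples unchanged.
Natural join on aname: {(Fay, 1984, 1984), (Fay, 1984, 2006), (Fay, 1984, 2011), (Fay, 2006, 1984), (Fay, 2006, 2006), (Fay, 2006, 2011), (Fay, 2011, 1984), (Fay, 2011, 2006), (Fay, 2011, 2011), (Wes, 2004, 2004), (Wes, 2004, 2017), (Wes, 2004, 2023), (Wes, 2004, 2024), (Wes, 2017, 2004), (Wes, 2017, 2017), (Wes, 2017, 2023), (Wes, 2017, 2024), (Wes, 2023, 2004), (Wes, 2023, 2017), (Wes, 2023, 2023), (Wes, 2023, 2024), (Wes, 2024, 2004), (Wes, 2024, 2017), (Wes, 2024, 2023), (Wes, 2024, 2024)}
Filtering on year < year2 leaves {(Fay, 1984, 2006), (Fay, 1984, 2011), (Fay, 2006, 2011), (Wes, 2004, 2017), (Wes, 2004, 2023), (Wes, 2004, 2024), (Wes, 2017, 2023), (Wes, 2017, 2024), (Wes, 2023, 2024)}.
Keep only column(s) aname, year, year2: {(Fay, 1984, 2006), (Fay, 1984, 2011), (Fay, 2006, 2011), (Wes, 2004, 2017), (Wes, 2004, 2023), (Wes, 2004, 2024), (Wes, 2017, 2023), (Wes, 2017, 2024), (Wes, 2023, 2024)}

{(Fay, 1984, 2006), (Fay, 1984, 2011), (Fay, 2006, 2011), (Wes, 2004, 2017), (Wes, 2004, 2023), (Wes, 2004, 2024), (Wes, 2017, 2023), (Wes, 2017, 2024), (Wes, 2023, 2024)}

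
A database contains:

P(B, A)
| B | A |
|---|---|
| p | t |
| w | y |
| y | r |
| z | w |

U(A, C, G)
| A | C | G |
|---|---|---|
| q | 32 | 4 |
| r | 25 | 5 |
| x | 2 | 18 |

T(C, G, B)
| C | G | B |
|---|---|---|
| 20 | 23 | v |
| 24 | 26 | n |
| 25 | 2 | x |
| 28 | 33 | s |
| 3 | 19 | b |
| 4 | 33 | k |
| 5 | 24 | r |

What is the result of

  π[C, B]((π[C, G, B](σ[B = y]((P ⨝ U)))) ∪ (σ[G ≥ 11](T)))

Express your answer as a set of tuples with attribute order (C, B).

Joining P and U on A yields {(y, r, 25, 5)}.
Selection B = y: {(y, r, 25, 5)}
Projecting to C, G, B: {(25, 5, y)}
Selection G ≥ 11: {(20, 23, v), (24, 26, n), (28, 33, s), (3, 19, b), (4, 33, k), (5, 24, r)}
Taking the union: {(20, 23, v), (24, 26, n), (25, 5, y), (28, 33, s), (3, 19, b), (4, 33, k), (5, 24, r)}
Projecting to C, B: {(20, v), (24, n), (25, y), (28, s), (3, b), (4, k), (5, r)}

{(20, v), (24, n), (25, y), (28, s), (3, b), (4, k), (5, r)}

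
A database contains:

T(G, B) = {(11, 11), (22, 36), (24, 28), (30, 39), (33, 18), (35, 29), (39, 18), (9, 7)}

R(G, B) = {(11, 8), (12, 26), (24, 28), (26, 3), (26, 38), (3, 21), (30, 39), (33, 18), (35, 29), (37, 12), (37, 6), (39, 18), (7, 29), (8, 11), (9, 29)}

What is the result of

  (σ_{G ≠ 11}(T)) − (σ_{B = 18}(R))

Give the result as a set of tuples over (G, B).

{(22, 36), (24, 28), (30, 39), (35, 29), (9, 7)}

σ[G ≠ 11]: keep tuples satisfying G ≠ 11 → {(22, 36), (24, 28), (30, 39), (33, 18), (35, 29), (39, 18), (9, 7)}
σ[B = 18]: keep tuples satisfying B = 18 → {(33, 18), (39, 18)}
Set difference of the two operands is {(22, 36), (24, 28), (30, 39), (35, 29), (9, 7)}.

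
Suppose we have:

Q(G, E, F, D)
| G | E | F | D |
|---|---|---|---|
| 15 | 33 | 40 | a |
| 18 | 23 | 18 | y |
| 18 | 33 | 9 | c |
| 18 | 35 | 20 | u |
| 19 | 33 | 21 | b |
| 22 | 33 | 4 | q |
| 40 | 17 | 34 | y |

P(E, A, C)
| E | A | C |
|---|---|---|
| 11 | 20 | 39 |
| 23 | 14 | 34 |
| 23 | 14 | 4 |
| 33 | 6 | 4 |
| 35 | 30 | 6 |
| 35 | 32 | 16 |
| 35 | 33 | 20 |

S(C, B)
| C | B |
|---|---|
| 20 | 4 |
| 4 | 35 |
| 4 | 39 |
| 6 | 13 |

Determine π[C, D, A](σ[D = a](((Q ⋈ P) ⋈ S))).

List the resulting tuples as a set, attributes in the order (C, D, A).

Natural join on E: {(15, 33, 40, a, 6, 4), (18, 23, 18, y, 14, 34), (18, 23, 18, y, 14, 4), (18, 33, 9, c, 6, 4), (18, 35, 20, u, 30, 6), (18, 35, 20, u, 32, 16), (18, 35, 20, u, 33, 20), (19, 33, 21, b, 6, 4), (22, 33, 4, q, 6, 4)}
Natural join on C: {(15, 33, 40, a, 6, 4, 35), (15, 33, 40, a, 6, 4, 39), (18, 23, 18, y, 14, 4, 35), (18, 23, 18, y, 14, 4, 39), (18, 33, 9, c, 6, 4, 35), (18, 33, 9, c, 6, 4, 39), (18, 35, 20, u, 30, 6, 13), (18, 35, 20, u, 33, 20, 4), (19, 33, 21, b, 6, 4, 35), (19, 33, 21, b, 6, 4, 39), (22, 33, 4, q, 6, 4, 35), (22, 33, 4, q, 6, 4, 39)}
Apply σ_{D = a}; surviving tuples: {(15, 33, 40, a, 6, 4, 35), (15, 33, 40, a, 6, 4, 39)}
Keep only column(s) C, D, A (1 duplicate(s) eliminated): {(4, a, 6)}

{(4, a, 6)}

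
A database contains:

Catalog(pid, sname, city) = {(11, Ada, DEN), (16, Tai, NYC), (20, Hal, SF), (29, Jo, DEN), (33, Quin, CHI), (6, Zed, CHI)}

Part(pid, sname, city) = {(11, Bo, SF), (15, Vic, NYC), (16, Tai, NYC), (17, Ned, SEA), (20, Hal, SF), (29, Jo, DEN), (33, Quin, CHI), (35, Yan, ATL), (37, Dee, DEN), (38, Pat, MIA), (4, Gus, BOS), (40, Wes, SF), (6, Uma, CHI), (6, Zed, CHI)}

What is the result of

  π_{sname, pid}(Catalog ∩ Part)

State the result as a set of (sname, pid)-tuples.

Set intersection of the two operands is {(16, Tai, NYC), (20, Hal, SF), (29, Jo, DEN), (33, Quin, CHI), (6, Zed, CHI)}.
Projecting to sname, pid: {(Hal, 20), (Jo, 29), (Quin, 33), (Tai, 16), (Zed, 6)}

{(Hal, 20), (Jo, 29), (Quin, 33), (Tai, 16), (Zed, 6)}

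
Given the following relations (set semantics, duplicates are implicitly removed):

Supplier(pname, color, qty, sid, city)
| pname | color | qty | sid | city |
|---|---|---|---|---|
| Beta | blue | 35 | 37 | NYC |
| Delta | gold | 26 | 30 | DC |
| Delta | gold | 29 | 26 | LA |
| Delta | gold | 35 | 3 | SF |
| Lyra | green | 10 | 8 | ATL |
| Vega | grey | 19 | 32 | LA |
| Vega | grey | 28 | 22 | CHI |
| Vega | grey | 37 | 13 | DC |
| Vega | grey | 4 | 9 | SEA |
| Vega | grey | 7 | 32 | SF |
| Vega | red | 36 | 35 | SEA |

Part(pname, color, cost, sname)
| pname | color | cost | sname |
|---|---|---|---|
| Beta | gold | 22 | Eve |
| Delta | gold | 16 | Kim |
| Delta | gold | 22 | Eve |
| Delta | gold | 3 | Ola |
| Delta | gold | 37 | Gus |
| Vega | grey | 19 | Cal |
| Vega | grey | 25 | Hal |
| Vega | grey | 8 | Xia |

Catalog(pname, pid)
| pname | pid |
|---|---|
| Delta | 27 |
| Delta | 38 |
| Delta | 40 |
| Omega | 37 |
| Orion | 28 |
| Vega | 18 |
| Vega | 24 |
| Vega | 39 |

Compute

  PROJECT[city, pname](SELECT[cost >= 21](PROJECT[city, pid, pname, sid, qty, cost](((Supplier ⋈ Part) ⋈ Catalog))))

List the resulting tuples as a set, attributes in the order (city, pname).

{(CHI, Vega), (DC, Delta), (DC, Vega), (LA, Delta), (LA, Vega), (SEA, Vega), (SF, Delta), (SF, Vega)}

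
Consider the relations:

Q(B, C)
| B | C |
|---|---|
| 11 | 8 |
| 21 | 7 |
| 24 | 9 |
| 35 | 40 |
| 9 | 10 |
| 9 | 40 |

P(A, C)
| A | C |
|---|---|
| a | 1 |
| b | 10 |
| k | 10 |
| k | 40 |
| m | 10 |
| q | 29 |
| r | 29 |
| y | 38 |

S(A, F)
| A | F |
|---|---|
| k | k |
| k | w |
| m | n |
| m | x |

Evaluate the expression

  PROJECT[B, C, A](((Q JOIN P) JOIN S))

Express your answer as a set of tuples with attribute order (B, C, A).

{(35, 40, k), (9, 10, k), (9, 10, m), (9, 40, k)}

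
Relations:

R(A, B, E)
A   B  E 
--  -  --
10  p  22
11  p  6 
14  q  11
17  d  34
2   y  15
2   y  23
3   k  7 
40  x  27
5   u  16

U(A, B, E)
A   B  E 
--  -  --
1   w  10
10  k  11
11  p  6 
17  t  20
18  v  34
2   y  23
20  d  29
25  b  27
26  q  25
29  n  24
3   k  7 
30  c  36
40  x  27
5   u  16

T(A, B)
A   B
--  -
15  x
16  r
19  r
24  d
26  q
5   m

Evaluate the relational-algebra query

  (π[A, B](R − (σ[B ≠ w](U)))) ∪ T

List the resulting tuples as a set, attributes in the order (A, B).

{(10, p), (14, q), (15, x), (16, r), (17, d), (19, r), (2, y), (24, d), (26, q), (5, m)}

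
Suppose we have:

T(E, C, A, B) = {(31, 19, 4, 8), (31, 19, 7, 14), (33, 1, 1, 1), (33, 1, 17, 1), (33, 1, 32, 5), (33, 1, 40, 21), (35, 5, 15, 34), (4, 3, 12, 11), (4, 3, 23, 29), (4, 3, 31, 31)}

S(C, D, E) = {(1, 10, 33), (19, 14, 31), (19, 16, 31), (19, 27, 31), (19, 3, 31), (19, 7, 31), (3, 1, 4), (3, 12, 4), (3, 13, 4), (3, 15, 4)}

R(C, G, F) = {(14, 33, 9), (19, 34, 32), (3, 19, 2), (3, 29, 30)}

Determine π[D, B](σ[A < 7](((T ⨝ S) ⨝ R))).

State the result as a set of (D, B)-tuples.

{(14, 8), (16, 8), (27, 8), (3, 8), (7, 8)}

T ⋈ S (natural join on E, C): {(31, 19, 4, 8, 14), (31, 19, 4, 8, 16), (31, 19, 4, 8, 27), (31, 19, 4, 8, 3), (31, 19, 4, 8, 7), (31, 19, 7, 14, 14), (31, 19, 7, 14, 16), (31, 19, 7, 14, 27), (31, 19, 7, 14, 3), (31, 19, 7, 14, 7), (33, 1, 1, 1, 10), (33, 1, 17, 1, 10), (33, 1, 32, 5, 10), (33, 1, 40, 21, 10), (4, 3, 12, 11, 1), (4, 3, 12, 11, 12), (4, 3, 12, 11, 13), (4, 3, 12, 11, 15), (4, 3, 23, 29, 1), (4, 3, 23, 29, 12), (4, 3, 23, 29, 13), (4, 3, 23, 29, 15), (4, 3, 31, 31, 1), (4, 3, 31, 31, 12), (4, 3, 31, 31, 13), (4, 3, 31, 31, 15)}
(T ⨝ S) ⋈ R (natural join on C): {(31, 19, 4, 8, 14, 34, 32), (31, 19, 4, 8, 16, 34, 32), (31, 19, 4, 8, 27, 34, 32), (31, 19, 4, 8, 3, 34, 32), (31, 19, 4, 8, 7, 34, 32), (31, 19, 7, 14, 14, 34, 32), (31, 19, 7, 14, 16, 34, 32), (31, 19, 7, 14, 27, 34, 32), (31, 19, 7, 14, 3, 34, 32), (31, 19, 7, 14, 7, 34, 32), (4, 3, 12, 11, 1, 19, 2), (4, 3, 12, 11, 1, 29, 30), (4, 3, 12, 11, 12, 19, 2), (4, 3, 12, 11, 12, 29, 30), (4, 3, 12, 11, 13, 19, 2), (4, 3, 12, 11, 13, 29, 30), (4, 3, 12, 11, 15, 19, 2), (4, 3, 12, 11, 15, 29, 30), (4, 3, 23, 29, 1, 19, 2), (4, 3, 23, 29, 1, 29, 30), (4, 3, 23, 29, 12, 19, 2), (4, 3, 23, 29, 12, 29, 30), (4, 3, 23, 29, 13, 19, 2), (4, 3, 23, 29, 13, 29, 30), (4, 3, 23, 29, 15, 19, 2), (4, 3, 23, 29, 15, 29, 30), (4, 3, 31, 31, 1, 19, 2), (4, 3, 31, 31, 1, 29, 30), (4, 3, 31, 31, 12, 19, 2), (4, 3, 31, 31, 12, 29, 30), (4, 3, 31, 31, 13, 19, 2), (4, 3, 31, 31, 13, 29, 30), (4, 3, 31, 31, 15, 19, 2), (4, 3, 31, 31, 15, 29, 30)}
Filtering on A < 7 leaves {(31, 19, 4, 8, 14, 34, 32), (31, 19, 4, 8, 16, 34, 32), (31, 19, 4, 8, 27, 34, 32), (31, 19, 4, 8, 3, 34, 32), (31, 19, 4, 8, 7, 34, 32)}.
π[D, B]: project onto (D, B) → {(14, 8), (16, 8), (27, 8), (3, 8), (7, 8)}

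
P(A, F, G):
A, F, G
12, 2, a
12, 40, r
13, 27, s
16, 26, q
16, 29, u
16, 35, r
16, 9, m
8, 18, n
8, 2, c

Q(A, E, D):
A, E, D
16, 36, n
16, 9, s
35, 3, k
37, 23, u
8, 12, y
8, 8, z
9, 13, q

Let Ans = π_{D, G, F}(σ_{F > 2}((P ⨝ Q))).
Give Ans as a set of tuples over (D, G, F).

{(n, m, 9), (n, q, 26), (n, r, 35), (n, u, 29), (s, m, 9), (s, q, 26), (s, r, 35), (s, u, 29), (y, n, 18), (z, n, 18)}

Natural join on A: {(16, 26, q, 36, n), (16, 26, q, 9, s), (16, 29, u, 36, n), (16, 29, u, 9, s), (16, 35, r, 36, n), (16, 35, r, 9, s), (16, 9, m, 36, n), (16, 9, m, 9, s), (8, 18, n, 12, y), (8, 18, n, 8, z), (8, 2, c, 12, y), (8, 2, c, 8, z)}
Apply σ_{F > 2}; surviving tuples: {(16, 26, q, 36, n), (16, 26, q, 9, s), (16, 29, u, 36, n), (16, 29, u, 9, s), (16, 35, r, 36, n), (16, 35, r, 9, s), (16, 9, m, 36, n), (16, 9, m, 9, s), (8, 18, n, 12, y), (8, 18, n, 8, z)}
π[D, G, F]: project onto (D, G, F) → {(n, m, 9), (n, q, 26), (n, r, 35), (n, u, 29), (s, m, 9), (s, q, 26), (s, r, 35), (s, u, 29), (y, n, 18), (z, n, 18)}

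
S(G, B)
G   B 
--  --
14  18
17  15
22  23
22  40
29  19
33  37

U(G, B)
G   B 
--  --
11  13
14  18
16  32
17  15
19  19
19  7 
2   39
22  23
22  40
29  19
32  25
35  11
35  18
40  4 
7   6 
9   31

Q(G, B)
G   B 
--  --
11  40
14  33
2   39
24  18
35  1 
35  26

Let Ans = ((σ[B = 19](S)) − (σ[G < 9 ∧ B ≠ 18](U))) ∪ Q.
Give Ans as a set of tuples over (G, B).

Apply σ_{B = 19}; surviving tuples: {(29, 19)}
Apply σ_{G < 9 ∧ B ≠ 18}; surviving tuples: {(2, 39), (7, 6)}
Set difference of the two operands is {(29, 19)}.
Set union of the two operands is {(11, 40), (14, 33), (2, 39), (24, 18), (29, 19), (35, 1), (35, 26)}.

{(11, 40), (14, 33), (2, 39), (24, 18), (29, 19), (35, 1), (35, 26)}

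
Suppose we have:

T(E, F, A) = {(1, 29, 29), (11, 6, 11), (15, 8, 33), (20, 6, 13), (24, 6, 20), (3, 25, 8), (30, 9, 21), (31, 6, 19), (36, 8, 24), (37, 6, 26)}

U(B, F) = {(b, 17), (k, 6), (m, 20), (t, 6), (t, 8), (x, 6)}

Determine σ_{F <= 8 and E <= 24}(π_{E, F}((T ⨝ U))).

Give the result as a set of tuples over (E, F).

T ⋈ U (natural join on F): {(11, 6, 11, k), (11, 6, 11, t), (11, 6, 11, x), (15, 8, 33, t), (20, 6, 13, k), (20, 6, 13, t), (20, 6, 13, x), (24, 6, 20, k), (24, 6, 20, t), (24, 6, 20, x), (31, 6, 19, k), (31, 6, 19, t), (31, 6, 19, x), (36, 8, 24, t), (37, 6, 26, k), (37, 6, 26, t), (37, 6, 26, x)}
Keep only column(s) E, F (10 duplicate(s) eliminated): {(11, 6), (15, 8), (20, 6), (24, 6), (31, 6), (36, 8), (37, 6)}
Filtering on F <= 8 and E <= 24 leaves {(11, 6), (15, 8), (20, 6), (24, 6)}.

{(11, 6), (15, 8), (20, 6), (24, 6)}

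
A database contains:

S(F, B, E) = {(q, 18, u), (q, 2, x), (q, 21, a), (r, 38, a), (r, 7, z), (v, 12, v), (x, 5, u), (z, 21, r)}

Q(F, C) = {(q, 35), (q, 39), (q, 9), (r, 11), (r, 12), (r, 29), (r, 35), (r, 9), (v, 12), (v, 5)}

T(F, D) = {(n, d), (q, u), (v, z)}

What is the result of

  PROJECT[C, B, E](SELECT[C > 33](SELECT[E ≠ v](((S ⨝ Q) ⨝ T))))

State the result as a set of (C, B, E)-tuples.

{(35, 18, u), (35, 2, x), (35, 21, a), (39, 18, u), (39, 2, x), (39, 21, a)}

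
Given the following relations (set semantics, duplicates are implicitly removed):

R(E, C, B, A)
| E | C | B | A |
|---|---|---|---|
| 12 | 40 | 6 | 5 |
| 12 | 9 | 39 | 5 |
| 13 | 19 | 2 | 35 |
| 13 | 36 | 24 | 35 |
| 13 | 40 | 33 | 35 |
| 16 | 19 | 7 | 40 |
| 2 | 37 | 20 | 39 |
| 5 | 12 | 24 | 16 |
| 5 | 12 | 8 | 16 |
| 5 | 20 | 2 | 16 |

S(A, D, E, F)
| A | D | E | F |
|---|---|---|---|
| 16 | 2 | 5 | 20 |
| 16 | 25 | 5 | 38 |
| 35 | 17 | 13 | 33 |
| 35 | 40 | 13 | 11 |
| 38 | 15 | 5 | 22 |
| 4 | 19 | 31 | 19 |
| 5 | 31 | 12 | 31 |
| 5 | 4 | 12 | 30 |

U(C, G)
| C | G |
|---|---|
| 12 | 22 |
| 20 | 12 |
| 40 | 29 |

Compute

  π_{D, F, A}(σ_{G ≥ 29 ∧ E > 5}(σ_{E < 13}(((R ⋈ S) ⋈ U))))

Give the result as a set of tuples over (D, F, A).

Joining R and S on E, A yields {(12, 40, 6, 5, 31, 31), (12, 40, 6, 5, 4, 30), (12, 9, 39, 5, 31, 31), (12, 9, 39, 5, 4, 30), (13, 19, 2, 35, 17, 33), (13, 19, 2, 35, 40, 11), (13, 36, 24, 35, 17, 33), (13, 36, 24, 35, 40, 11), (13, 40, 33, 35, 17, 33), (13, 40, 33, 35, 40, 11), (5, 12, 24, 16, 2, 20), (5, 12, 24, 16, 25, 38), (5, 12, 8, 16, 2, 20), (5, 12, 8, 16, 25, 38), (5, 20, 2, 16, 2, 20), (5, 20, 2, 16, 25, 38)}.
Joining (R ⋈ S) and U on C yields {(12, 40, 6, 5, 31, 31, 29), (12, 40, 6, 5, 4, 30, 29), (13, 40, 33, 35, 17, 33, 29), (13, 40, 33, 35, 40, 11, 29), (5, 12, 24, 16, 2, 20, 22), (5, 12, 24, 16, 25, 38, 22), (5, 12, 8, 16, 2, 20, 22), (5, 12, 8, 16, 25, 38, 22), (5, 20, 2, 16, 2, 20, 12), (5, 20, 2, 16, 25, 38, 12)}.
Selection E < 13: {(12, 40, 6, 5, 31, 31, 29), (12, 40, 6, 5, 4, 30, 29), (5, 12, 24, 16, 2, 20, 22), (5, 12, 24, 16, 25, 38, 22), (5, 12, 8, 16, 2, 20, 22), (5, 12, 8, 16, 25, 38, 22), (5, 20, 2, 16, 2, 20, 12), (5, 20, 2, 16, 25, 38, 12)}
Selection G ≥ 29 ∧ E > 5: {(12, 40, 6, 5, 31, 31, 29), (12, 40, 6, 5, 4, 30, 29)}
Keep only column(s) D, F, A: {(31, 31, 5), (4, 30, 5)}

{(31, 31, 5), (4, 30, 5)}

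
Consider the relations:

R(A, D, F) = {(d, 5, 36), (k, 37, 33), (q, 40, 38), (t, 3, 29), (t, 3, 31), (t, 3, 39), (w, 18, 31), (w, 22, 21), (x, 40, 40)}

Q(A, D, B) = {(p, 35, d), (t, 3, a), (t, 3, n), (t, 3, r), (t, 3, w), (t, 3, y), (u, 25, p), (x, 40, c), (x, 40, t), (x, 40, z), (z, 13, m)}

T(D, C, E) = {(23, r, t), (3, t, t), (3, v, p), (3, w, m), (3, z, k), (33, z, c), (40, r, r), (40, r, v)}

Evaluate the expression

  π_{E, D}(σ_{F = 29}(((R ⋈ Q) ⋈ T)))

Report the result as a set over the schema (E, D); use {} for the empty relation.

{(k, 3), (m, 3), (p, 3), (t, 3)}

Joining R and Q on A, D yields {(t, 3, 29, a), (t, 3, 29, n), (t, 3, 29, r), (t, 3, 29, w), (t, 3, 29, y), (t, 3, 31, a), (t, 3, 31, n), (t, 3, 31, r), (t, 3, 31, w), (t, 3, 31, y), (t, 3, 39, a), (t, 3, 39, n), (t, 3, 39, r), (t, 3, 39, w), (t, 3, 39, y), (x, 40, 40, c), (x, 40, 40, t), (x, 40, 40, z)}.
Joining (R ⋈ Q) and T on D yields {(t, 3, 29, a, t, t), (t, 3, 29, a, v, p), (t, 3, 29, a, w, m), (t, 3, 29, a, z, k), (t, 3, 29, n, t, t), (t, 3, 29, n, v, p), (t, 3, 29, n, w, m), (t, 3, 29, n, z, k), (t, 3, 29, r, t, t), (t, 3, 29, r, v, p), (t, 3, 29, r, w, m), (t, 3, 29, r, z, k), (t, 3, 29, w, t, t), (t, 3, 29, w, v, p), (t, 3, 29, w, w, m), (t, 3, 29, w, z, k), (t, 3, 29, y, t, t), (t, 3, 29, y, v, p), (t, 3, 29, y, w, m), (t, 3, 29, y, z, k), (t, 3, 31, a, t, t), (t, 3, 31, a, v, p), (t, 3, 31, a, w, m), (t, 3, 31, a, z, k), (t, 3, 31, n, t, t), (t, 3, 31, n, v, p), (t, 3, 31, n, w, m), (t, 3, 31, n, z, k), (t, 3, 31, r, t, t), (t, 3, 31, r, v, p), (t, 3, 31, r, w, m), (t, 3, 31, r, z, k), (t, 3, 31, w, t, t), (t, 3, 31, w, v, p), (t, 3, 31, w, w, m), (t, 3, 31, w, z, k), (t, 3, 31, y, t, t), (t, 3, 31, y, v, p), (t, 3, 31, y, w, m), (t, 3, 31, y, z, k), (t, 3, 39, a, t, t), (t, 3, 39, a, v, p), (t, 3, 39, a, w, m), (t, 3, 39, a, z, k), (t, 3, 39, n, t, t), (t, 3, 39, n, v, p), (t, 3, 39, n, w, m), (t, 3, 39, n, z, k), (t, 3, 39, r, t, t), (t, 3, 39, r, v, p), (t, 3, 39, r, w, m), (t, 3, 39, r, z, k), (t, 3, 39, w, t, t), (t, 3, 39, w, v, p), (t, 3, 39, w, w, m), (t, 3, 39, w, z, k), (t, 3, 39, y, t, t), (t, 3, 39, y, v, p), (t, 3, 39, y, w, m), (t, 3, 39, y, z, k), (x, 40, 40, c, r, r), (x, 40, 40, c, r, v), (x, 40, 40, t, r, r), (x, 40, 40, t, r, v), (x, 40, 40, z, r, r), (x, 40, 40, z, r, v)}.
σ[F = 29]: keep tuples satisfying F = 29 → {(t, 3, 29, a, t, t), (t, 3, 29, a, v, p), (t, 3, 29, a, w, m), (t, 3, 29, a, z, k), (t, 3, 29, n, t, t), (t, 3, 29, n, v, p), (t, 3, 29, n, w, m), (t, 3, 29, n, z, k), (t, 3, 29, r, t, t), (t, 3, 29, r, v, p), (t, 3, 29, r, w, m), (t, 3, 29, r, z, k), (t, 3, 29, w, t, t), (t, 3, 29, w, v, p), (t, 3, 29, w, w, m), (t, 3, 29, w, z, k), (t, 3, 29, y, t, t), (t, 3, 29, y, v, p), (t, 3, 29, y, w, m), (t, 3, 29, y, z, k)}
π[E, D]: project onto (E, D) (16 duplicate(s) eliminated) → {(k, 3), (m, 3), (p, 3), (t, 3)}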